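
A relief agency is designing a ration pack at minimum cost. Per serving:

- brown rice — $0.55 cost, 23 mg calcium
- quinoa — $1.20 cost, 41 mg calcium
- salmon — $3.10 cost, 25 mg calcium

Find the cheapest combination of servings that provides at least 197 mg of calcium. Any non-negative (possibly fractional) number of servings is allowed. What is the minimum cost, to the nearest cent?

Cost per mg of calcium: brown rice $0.0239, quinoa $0.0293, salmon $0.1240.
With no serving limits, use only brown rice: 197 mg / 23 mg = 8.565 servings × $0.55 = $4.71.

$4.71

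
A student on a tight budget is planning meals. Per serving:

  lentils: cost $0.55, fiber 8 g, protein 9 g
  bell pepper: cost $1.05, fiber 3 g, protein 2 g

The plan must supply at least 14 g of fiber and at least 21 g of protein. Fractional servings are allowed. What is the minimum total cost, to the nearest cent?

$1.28

lentils only: max(14/8, 21/9) = 2.333 servings → $1.28.
bell pepper only: max(14/3, 21/2) = 10.5 servings → $11.03.
lentils + bell pepper with both targets exact would need a negative amount; discard.
The minimum over all feasible corners is $1.28.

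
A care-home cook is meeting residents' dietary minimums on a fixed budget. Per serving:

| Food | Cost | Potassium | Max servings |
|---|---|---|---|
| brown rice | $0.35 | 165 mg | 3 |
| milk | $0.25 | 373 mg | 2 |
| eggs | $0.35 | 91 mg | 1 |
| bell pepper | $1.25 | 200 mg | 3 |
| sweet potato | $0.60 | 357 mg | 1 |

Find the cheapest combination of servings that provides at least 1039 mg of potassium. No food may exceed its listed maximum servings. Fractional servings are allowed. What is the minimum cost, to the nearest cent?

Cost per mg of potassium: milk $0.0007, sweet potato $0.0017, brown rice $0.0021, eggs $0.0038, bell pepper $0.0063.
Take 2 servings of milk: +746.0 mg potassium for $0.50 (total $0.50, still need 293.0 mg).
Take 0.8207 servings of sweet potato: +293.0 mg potassium for $0.49 (total $0.99, still need 0.0 mg).
Greedy by cheapest-per-mg is optimal for a single linear constraint, so the minimum cost is $0.99.

$0.99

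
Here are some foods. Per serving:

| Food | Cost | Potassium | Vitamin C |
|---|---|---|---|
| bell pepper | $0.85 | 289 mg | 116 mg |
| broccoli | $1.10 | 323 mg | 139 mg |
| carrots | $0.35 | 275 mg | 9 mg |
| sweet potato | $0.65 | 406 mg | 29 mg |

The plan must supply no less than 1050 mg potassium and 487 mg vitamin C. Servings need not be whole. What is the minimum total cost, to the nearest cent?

$3.57

Compare the cost at each extreme point of the feasible region.
bell pepper only: max(1050/289, 487/116) = 4.198 servings → $3.57.
broccoli only: max(1050/323, 487/139) = 3.504 servings → $3.85.
carrots only: max(1050/275, 487/9) = 54.11 servings → $18.94.
sweet potato only: max(1050/406, 487/29) = 16.79 servings → $10.92.
bell pepper + broccoli: intersection lies outside the first quadrant.
bell pepper + carrots with both targets exact would need a negative amount; discard.
bell pepper + sweet potato with both targets exact would need a negative amount; discard.
broccoli + carrots: intersection lies outside the first quadrant.
broccoli + sweet potato with both targets exact would need a negative amount; discard.
carrots + sweet potato: the both-tight solution has a negative serving — not a feasible corner.
Cheapest feasible corner: $3.57.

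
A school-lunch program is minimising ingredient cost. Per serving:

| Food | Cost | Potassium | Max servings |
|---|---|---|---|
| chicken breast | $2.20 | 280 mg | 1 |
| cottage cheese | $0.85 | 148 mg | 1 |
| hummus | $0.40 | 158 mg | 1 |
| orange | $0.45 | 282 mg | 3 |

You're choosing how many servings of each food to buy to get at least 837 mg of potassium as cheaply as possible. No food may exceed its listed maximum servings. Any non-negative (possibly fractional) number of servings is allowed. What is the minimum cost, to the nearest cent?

Cost per mg of potassium: orange $0.0016, hummus $0.0025, cottage cheese $0.0057, chicken breast $0.0079.
Take 2.968 servings of orange: +837.0 mg potassium for $1.34 (total $1.34, still need 0.0 mg).
Filling from the cheapest source first is optimal under one linear minimum: $1.34.

$1.34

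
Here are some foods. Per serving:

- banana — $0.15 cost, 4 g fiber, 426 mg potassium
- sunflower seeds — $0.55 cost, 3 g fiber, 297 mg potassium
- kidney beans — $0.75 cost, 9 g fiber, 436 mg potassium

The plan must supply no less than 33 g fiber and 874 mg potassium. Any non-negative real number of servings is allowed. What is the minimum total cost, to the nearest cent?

Check every corner: each single food scaled to meet both minima, and each pair solved so both constraints bind.
banana only: max(33/4, 874/426) = 8.25 servings → $1.24.
sunflower seeds only: max(33/3, 874/297) = 11 servings → $6.05.
kidney beans only: max(33/9, 874/436) = 3.667 servings → $2.75.
banana + sunflower seeds: the both-tight solution has a negative serving — not a feasible corner.
banana + kidney beans with both targets exact would need a negative amount; discard.
sunflower seeds + kidney beans: intersection lies outside the first quadrant.
So the least-cost plan costs $1.24.

$1.24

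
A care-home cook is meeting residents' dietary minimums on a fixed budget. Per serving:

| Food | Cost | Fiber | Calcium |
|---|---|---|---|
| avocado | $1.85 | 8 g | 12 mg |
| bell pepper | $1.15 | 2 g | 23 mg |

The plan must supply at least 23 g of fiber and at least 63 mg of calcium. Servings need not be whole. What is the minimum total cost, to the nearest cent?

Minimising a linear cost over {fiber ≥ 23, calcium ≥ 63, servings ≥ 0} — the optimum is at a vertex, using one or two foods.
avocado only: max(23/8, 63/12) = 5.25 servings → $9.71.
bell pepper only: max(23/2, 63/23) = 11.5 servings → $13.22.
avocado + bell pepper with both tight: 2.519 servings and 1.425 servings → $6.30.
So the least-cost plan costs $6.30.

$6.30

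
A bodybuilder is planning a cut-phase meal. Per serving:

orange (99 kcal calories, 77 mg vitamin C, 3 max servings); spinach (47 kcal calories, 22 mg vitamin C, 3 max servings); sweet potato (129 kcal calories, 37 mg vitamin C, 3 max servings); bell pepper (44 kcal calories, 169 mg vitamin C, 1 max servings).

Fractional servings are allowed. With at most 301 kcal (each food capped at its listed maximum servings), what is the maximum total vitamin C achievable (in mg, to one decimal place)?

Vitamin C per kcal: bell pepper 3.841, orange 0.7778, spinach 0.4681, sweet potato 0.2868.
Take 1 serving of bell pepper: uses 44 kcal, +169.0 mg vitamin C (running total 169.0 mg).
Take 2.596 servings of orange: uses 257 kcal, +199.9 mg vitamin C (running total 368.9 mg).
Filling greedily by vitamin C-per-kcal is optimal for one linear limit, giving 368.9 mg.

368.9 mg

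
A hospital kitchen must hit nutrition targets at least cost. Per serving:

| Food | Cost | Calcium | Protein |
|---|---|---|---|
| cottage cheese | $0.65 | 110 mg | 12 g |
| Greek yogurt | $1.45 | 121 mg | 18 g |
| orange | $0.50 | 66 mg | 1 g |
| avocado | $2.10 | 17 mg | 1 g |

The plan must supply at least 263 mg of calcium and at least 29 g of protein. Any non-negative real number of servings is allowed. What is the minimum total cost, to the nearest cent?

cottage cheese only: max(263/110, 29/12) = 2.417 servings → $1.57.
Greek yogurt only: max(263/121, 29/18) = 2.174 servings → $3.15.
orange only: max(263/66, 29/1) = 29 servings → $14.50.
avocado only: max(263/17, 29/1) = 29 servings → $60.90.
cottage cheese + Greek yogurt with both tight: 2.32 servings and 0.06439 servings → $1.60.
cottage cheese + orange with both targets exact would need a negative amount; discard.
cottage cheese + avocado: the both-tight solution has a negative serving — not a feasible corner.
Greek yogurt + orange with both tight: 1.547 servings and 1.148 servings → $2.82.
Greek yogurt + avocado with both tight: 1.243 servings and 6.622 servings → $15.71.
orange + avocado with both targets exact would need a negative amount; discard.
Cheapest feasible corner: $1.57.

$1.57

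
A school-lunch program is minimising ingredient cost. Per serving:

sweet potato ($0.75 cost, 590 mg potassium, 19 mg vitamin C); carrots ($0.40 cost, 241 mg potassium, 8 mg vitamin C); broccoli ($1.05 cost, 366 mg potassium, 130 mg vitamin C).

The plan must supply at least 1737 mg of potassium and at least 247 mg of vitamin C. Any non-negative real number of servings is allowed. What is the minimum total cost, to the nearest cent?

Compare the cost at each extreme point of the feasible region.
sweet potato only: max(1737/590, 247/19) = 13 servings → $9.75.
carrots only: max(1737/241, 247/8) = 30.88 servings → $12.35.
broccoli only: max(1737/366, 247/130) = 4.746 servings → $4.98.
sweet potato + carrots: the both-tight solution has a negative serving — not a feasible corner.
sweet potato + broccoli with both tight: 1.941 servings and 1.616 servings → $3.15.
carrots + broccoli with both tight: 4.768 servings and 1.607 servings → $3.59.
The minimum over all feasible corners is $3.15.

$3.15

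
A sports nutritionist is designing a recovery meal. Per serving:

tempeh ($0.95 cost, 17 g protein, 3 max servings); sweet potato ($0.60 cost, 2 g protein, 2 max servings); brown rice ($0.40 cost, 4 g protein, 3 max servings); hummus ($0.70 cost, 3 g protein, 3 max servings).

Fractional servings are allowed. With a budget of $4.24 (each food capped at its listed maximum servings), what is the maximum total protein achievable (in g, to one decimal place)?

63.8 g

Protein per dollar: tempeh 17.89, brown rice 10, hummus 4.286, sweet potato 3.333.
Take 3 servings of tempeh: spends $2.85, +51.0 g protein (running total 51.0 g).
Take 3 servings of brown rice: spends $1.20, +12.0 g protein (running total 63.0 g).
Take 0.2714 servings of hummus: spends $0.19, +0.8 g protein (running total 63.8 g).
Greedy by best ratio exhausts the cost allowance optimally: 63.8 g.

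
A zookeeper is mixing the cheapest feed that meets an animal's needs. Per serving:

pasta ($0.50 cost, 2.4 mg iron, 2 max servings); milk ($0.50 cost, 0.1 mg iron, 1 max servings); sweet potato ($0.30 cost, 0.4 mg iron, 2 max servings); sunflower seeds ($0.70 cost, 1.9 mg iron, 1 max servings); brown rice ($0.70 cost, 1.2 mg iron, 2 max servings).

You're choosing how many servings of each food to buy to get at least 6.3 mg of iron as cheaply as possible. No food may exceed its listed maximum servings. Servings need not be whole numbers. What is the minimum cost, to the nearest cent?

Cost per mg of iron: pasta $0.2083, sunflower seeds $0.3684, brown rice $0.5833, sweet potato $0.7500, milk $5.0000.
Take 2 servings of pasta: +4.8 mg iron for $1.00 (total $1.00, still need 1.5 mg).
Take 0.7895 servings of sunflower seeds: +1.5 mg iron for $0.55 (total $1.55, still need 0.0 mg).
Greedy by cheapest-per-mg is optimal for a single linear constraint, so the minimum cost is $1.55.

$1.55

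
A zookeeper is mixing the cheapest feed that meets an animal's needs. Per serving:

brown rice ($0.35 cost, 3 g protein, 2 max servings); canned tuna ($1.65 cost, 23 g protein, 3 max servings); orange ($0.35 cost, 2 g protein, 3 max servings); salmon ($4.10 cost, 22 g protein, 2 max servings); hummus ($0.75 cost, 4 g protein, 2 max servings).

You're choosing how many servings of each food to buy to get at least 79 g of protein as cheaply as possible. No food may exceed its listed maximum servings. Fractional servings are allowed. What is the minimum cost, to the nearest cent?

$6.35

Cost per g of protein: canned tuna $0.0717, brown rice $0.1167, orange $0.1750, salmon $0.1864, hummus $0.1875.
Take 3 servings of canned tuna: +69.0 g protein for $4.95 (total $4.95, still need 10.0 g).
Take 2 servings of brown rice: +6.0 g protein for $0.70 (total $5.65, still need 4.0 g).
Take 2 servings of orange: +4.0 g protein for $0.70 (total $6.35, still need 0.0 g).
Filling from the cheapest source first is optimal under one linear minimum: $6.35.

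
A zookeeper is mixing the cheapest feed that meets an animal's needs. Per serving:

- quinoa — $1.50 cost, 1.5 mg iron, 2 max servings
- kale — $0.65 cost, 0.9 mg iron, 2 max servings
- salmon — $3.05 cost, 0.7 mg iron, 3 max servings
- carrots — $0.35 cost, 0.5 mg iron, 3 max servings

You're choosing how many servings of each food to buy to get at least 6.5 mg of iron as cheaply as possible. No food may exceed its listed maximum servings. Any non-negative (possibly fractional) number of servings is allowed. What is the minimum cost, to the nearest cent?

$6.22

Cost per mg of iron: carrots $0.7000, kale $0.7222, quinoa $1.0000, salmon $4.3571.
Take 3 servings of carrots: +1.5 mg iron for $1.05 (total $1.05, still need 5.0 mg).
Take 2 servings of kale: +1.8 mg iron for $1.30 (total $2.35, still need 3.2 mg).
Take 2 servings of quinoa: +3.0 mg iron for $3.00 (total $5.35, still need 0.2 mg).
Take 0.2857 servings of salmon: +0.2 mg iron for $0.87 (total $6.22, still need 0.0 mg).
Filling from the cheapest source first is optimal under one linear minimum: $6.22.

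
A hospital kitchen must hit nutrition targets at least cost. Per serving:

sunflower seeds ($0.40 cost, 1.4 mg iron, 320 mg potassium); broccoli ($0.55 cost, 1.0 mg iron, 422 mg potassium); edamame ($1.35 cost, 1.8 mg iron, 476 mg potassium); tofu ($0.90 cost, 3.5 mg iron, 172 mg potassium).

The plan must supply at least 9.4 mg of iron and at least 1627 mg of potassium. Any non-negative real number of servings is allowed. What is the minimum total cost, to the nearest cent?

$2.60

A basic optimal solution has at most two foods positive. Try each food alone and each pair with both targets met exactly.
sunflower seeds only: max(9.4/1.4, 1627/320) = 6.714 servings → $2.69.
broccoli only: max(9.4/1.0, 1627/422) = 9.4 servings → $5.17.
edamame only: max(9.4/1.8, 1627/476) = 5.222 servings → $7.05.
tofu only: max(9.4/3.5, 1627/172) = 9.459 servings → $8.51.
sunflower seeds + broccoli: the both-tight solution has a negative serving — not a feasible corner.
sunflower seeds + edamame: the both-tight solution has a negative serving — not a feasible corner.
sunflower seeds + tofu with both tight: 4.638 servings and 0.8305 servings → $2.60.
broccoli + edamame with both targets exact would need a negative amount; discard.
broccoli + tofu with both tight: 3.125 servings and 1.793 servings → $3.33.
edamame + tofu with both tight: 3.006 servings and 1.14 servings → $5.08.
So the least-cost plan costs $2.60.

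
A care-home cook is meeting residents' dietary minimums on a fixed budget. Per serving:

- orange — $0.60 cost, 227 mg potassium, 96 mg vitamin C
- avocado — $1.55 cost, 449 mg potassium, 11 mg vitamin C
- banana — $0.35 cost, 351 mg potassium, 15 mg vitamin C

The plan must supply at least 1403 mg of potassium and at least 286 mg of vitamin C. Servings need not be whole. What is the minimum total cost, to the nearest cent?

Compare the cost at each extreme point of the feasible region.
orange only: max(1403/227, 286/96) = 6.181 servings → $3.71.
avocado only: max(1403/449, 286/11) = 26 servings → $40.30.
banana only: max(1403/351, 286/15) = 19.07 servings → $6.67.
orange + avocado with both tight: 2.782 servings and 1.718 servings → $4.33.
orange + banana with both tight: 2.619 servings and 2.303 servings → $2.38.
avocado + banana with both targets exact would need a negative amount; discard.
Cheapest feasible corner: $2.38.

$2.38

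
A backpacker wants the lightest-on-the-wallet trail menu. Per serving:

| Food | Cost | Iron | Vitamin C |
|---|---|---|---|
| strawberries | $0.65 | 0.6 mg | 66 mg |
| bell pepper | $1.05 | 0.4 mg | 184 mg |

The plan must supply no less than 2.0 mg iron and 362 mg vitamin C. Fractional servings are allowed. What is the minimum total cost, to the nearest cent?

For a min-cost LP with two ≥-constraints, a basic feasible solution has at most two positive variables.
strawberries only: max(2.0/0.6, 362/66) = 5.485 servings → $3.57.
bell pepper only: max(2.0/0.4, 362/184) = 5 servings → $5.25.
strawberries + bell pepper with both tight: 2.657 servings and 1.014 servings → $2.79.
So the least-cost plan costs $2.79.

$2.79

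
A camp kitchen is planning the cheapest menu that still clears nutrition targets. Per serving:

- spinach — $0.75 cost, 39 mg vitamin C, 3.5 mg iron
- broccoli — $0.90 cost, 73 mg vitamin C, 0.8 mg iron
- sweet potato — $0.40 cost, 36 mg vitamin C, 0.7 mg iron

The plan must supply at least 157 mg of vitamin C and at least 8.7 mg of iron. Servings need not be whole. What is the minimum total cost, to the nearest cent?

Check every corner: each single food scaled to meet both minima, and each pair solved so both constraints bind.
spinach only: max(157/39, 8.7/3.5) = 4.026 servings → $3.02.
broccoli only: max(157/73, 8.7/0.8) = 10.88 servings → $9.79.
sweet potato only: max(157/36, 8.7/0.7) = 12.43 servings → $4.97.
spinach + broccoli with both tight: 2.272 servings and 0.9371 servings → $2.55.
spinach + sweet potato with both tight: 2.06 servings and 2.13 servings → $2.40.
broccoli + sweet potato with both targets exact would need a negative amount; discard.
So the least-cost plan costs $2.40.

$2.40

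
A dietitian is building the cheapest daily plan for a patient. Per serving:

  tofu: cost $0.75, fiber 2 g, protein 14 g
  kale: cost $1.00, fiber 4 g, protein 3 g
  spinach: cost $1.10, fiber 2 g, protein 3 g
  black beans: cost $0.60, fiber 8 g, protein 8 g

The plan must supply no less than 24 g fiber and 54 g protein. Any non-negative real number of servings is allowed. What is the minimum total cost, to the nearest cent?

$3.30

tofu only: max(24/2, 54/14) = 12 servings → $9.00.
kale only: max(24/4, 54/3) = 18 servings → $18.00.
spinach only: max(24/2, 54/3) = 18 servings → $19.80.
black beans only: max(24/8, 54/8) = 6.75 servings → $4.05.
tofu + kale with both tight: 2.88 servings and 4.56 servings → $6.72.
tofu + spinach with both tight: 1.636 servings and 10.36 servings → $12.63.
tofu + black beans with both tight: 2.5 servings and 2.375 servings → $3.30.
kale + spinach with both targets exact would need a negative amount; discard.
kale + black beans: intersection lies outside the first quadrant.
spinach + black beans with both targets exact would need a negative amount; discard.
So the least-cost plan costs $3.30.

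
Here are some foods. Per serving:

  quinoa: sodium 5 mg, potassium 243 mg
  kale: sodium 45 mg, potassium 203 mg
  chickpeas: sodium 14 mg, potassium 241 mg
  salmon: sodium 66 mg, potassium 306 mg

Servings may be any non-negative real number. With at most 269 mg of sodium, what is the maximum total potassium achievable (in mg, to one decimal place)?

13073.4 mg

Potassium per mg sodium: quinoa 48.6, chickpeas 17.21, salmon 4.636, kale 4.511.
With no serving limits, spend the whole sodium allowance on quinoa: 269 mg / 5 mg × 243 mg = 13073.4 mg.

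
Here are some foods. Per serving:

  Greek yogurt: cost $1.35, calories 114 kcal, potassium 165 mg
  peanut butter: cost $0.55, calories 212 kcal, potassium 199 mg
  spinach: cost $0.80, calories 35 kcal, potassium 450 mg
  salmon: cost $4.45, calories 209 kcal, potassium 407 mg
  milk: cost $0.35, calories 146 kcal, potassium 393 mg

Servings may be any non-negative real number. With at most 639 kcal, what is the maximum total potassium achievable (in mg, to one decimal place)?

8215.7 mg

Potassium per kcal: spinach 12.86, milk 2.692, salmon 1.947, Greek yogurt 1.447, peanut butter 0.9387.
With no serving limits, spend the whole calories allowance on spinach: 639 kcal / 35 kcal × 450 mg = 8215.7 mg.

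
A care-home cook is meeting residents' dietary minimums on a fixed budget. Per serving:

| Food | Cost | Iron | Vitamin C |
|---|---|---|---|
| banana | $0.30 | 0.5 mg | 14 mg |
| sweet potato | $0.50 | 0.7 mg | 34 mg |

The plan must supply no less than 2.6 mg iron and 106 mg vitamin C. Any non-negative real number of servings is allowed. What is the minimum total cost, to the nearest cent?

$1.74

Check every corner: each single food scaled to meet both minima, and each pair solved so both constraints bind.
banana only: max(2.6/0.5, 106/14) = 7.571 servings → $2.27.
sweet potato only: max(2.6/0.7, 106/34) = 3.714 servings → $1.86.
banana + sweet potato with both tight: 1.972 servings and 2.306 servings → $1.74.
Cheapest feasible corner: $1.74.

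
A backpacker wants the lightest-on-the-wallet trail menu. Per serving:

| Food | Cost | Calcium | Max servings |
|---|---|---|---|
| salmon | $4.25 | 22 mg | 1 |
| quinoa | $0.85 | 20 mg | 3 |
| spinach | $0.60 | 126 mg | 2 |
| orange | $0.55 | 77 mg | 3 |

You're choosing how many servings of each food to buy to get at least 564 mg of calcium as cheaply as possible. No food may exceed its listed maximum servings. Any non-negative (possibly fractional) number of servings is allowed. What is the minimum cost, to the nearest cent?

Cost per mg of calcium: spinach $0.0048, orange $0.0071, quinoa $0.0425, salmon $0.1932.
Take 2 servings of spinach: +252.0 mg calcium for $1.20 (total $1.20, still need 312.0 mg).
Take 3 servings of orange: +231.0 mg calcium for $1.65 (total $2.85, still need 81.0 mg).
Take 3 servings of quinoa: +60.0 mg calcium for $2.55 (total $5.40, still need 21.0 mg).
Take 0.9545 servings of salmon: +21.0 mg calcium for $4.06 (total $9.46, still need 0.0 mg).
Filling from the cheapest source first is optimal under one linear minimum: $9.46.

$9.46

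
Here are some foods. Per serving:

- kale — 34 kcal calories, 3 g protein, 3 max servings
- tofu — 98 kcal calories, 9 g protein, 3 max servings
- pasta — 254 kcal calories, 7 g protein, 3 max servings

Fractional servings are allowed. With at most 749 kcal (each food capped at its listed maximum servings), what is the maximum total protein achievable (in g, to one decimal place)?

45.7 g

Protein per kcal: tofu 0.09184, kale 0.08824, pasta 0.02756.
Take 3 servings of tofu: uses 294 kcal, +27.0 g protein (running total 27.0 g).
Take 3 servings of kale: uses 102 kcal, +9.0 g protein (running total 36.0 g).
Take 1.39 servings of pasta: uses 353 kcal, +9.7 g protein (running total 45.7 g).
Filling greedily by protein-per-kcal is optimal for one linear limit, giving 45.7 g.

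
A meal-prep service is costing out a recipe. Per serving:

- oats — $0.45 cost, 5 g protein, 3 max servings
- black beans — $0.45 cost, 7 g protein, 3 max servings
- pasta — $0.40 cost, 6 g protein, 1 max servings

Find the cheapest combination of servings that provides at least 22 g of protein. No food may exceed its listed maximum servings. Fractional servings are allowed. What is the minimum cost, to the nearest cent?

$1.42

Cost per g of protein: black beans $0.0643, pasta $0.0667, oats $0.0900.
Take 3 servings of black beans: +21.0 g protein for $1.35 (total $1.35, still need 1.0 g).
Take 0.1667 servings of pasta: +1.0 g protein for $0.07 (total $1.42, still need 0.0 g).
Greedy by cheapest-per-g is optimal for a single linear constraint, so the minimum cost is $1.42.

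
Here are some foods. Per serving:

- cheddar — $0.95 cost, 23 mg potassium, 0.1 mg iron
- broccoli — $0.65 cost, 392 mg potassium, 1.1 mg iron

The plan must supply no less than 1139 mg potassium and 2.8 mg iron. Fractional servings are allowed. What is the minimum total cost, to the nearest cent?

$1.89

cheddar only: max(1139/23, 2.8/0.1) = 49.52 servings → $47.05.
broccoli only: max(1139/392, 2.8/1.1) = 2.906 servings → $1.89.
cheddar + broccoli: intersection lies outside the first quadrant.
So the least-cost plan costs $1.89.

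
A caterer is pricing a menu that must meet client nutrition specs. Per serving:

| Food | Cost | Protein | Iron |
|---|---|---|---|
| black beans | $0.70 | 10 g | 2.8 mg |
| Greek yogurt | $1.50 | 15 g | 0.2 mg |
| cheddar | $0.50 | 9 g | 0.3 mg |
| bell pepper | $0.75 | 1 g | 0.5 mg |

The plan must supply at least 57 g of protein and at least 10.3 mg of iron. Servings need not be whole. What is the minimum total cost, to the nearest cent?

$3.66

At the optimum either one food covers both requirements or two foods hit both targets exactly; no other combination can be cheaper.
black beans only: max(57/10, 10.3/2.8) = 5.7 servings → $3.99.
Greek yogurt only: max(57/15, 10.3/0.2) = 51.5 servings → $77.25.
cheddar only: max(57/9, 10.3/0.3) = 34.33 servings → $17.17.
bell pepper only: max(57/1, 10.3/0.5) = 57 servings → $42.75.
black beans + Greek yogurt with both tight: 3.578 servings and 1.415 servings → $4.63.
black beans + cheddar with both tight: 3.405 servings and 2.55 servings → $3.66.
black beans + bell pepper: intersection lies outside the first quadrant.
Greek yogurt + cheddar: the both-tight solution has a negative serving — not a feasible corner.
Greek yogurt + bell pepper with both tight: 2.493 servings and 19.6 servings → $18.44.
cheddar + bell pepper with both tight: 4.333 servings and 18 servings → $15.67.
Cheapest feasible corner: $3.66.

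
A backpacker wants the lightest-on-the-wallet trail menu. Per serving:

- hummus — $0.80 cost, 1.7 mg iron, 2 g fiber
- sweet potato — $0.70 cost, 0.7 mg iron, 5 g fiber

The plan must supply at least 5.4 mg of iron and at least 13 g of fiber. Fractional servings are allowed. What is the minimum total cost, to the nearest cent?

$3.13

For a min-cost LP with two ≥-constraints, a basic feasible solution has at most two positive variables.
hummus only: max(5.4/1.7, 13/2) = 6.5 servings → $5.20.
sweet potato only: max(5.4/0.7, 13/5) = 7.714 servings → $5.40.
hummus + sweet potato with both tight: 2.521 servings and 1.592 servings → $3.13.
Cheapest feasible corner: $3.13.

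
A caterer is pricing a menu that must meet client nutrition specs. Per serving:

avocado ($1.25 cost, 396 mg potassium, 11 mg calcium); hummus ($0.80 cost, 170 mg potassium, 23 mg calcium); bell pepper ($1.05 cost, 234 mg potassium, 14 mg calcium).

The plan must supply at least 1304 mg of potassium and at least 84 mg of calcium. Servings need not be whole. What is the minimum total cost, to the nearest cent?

avocado only: max(1304/396, 84/11) = 7.636 servings → $9.55.
hummus only: max(1304/170, 84/23) = 7.671 servings → $6.14.
bell pepper only: max(1304/234, 84/14) = 6 servings → $6.30.
avocado + hummus with both tight: 2.171 servings and 2.614 servings → $4.80.
avocado + bell pepper with both targets exact would need a negative amount; discard.
hummus + bell pepper with both tight: 0.4664 servings and 5.234 servings → $5.87.
The minimum over all feasible corners is $4.80.

$4.80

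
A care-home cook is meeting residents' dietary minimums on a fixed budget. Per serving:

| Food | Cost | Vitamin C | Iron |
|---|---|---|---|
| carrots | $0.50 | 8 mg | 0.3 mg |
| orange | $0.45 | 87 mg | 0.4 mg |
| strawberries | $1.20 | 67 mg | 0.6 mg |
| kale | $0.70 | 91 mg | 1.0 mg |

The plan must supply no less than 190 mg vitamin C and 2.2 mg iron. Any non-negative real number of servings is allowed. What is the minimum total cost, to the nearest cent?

Minimising a linear cost over {vitamin C ≥ 190, iron ≥ 2.2, servings ≥ 0} — the optimum is at a vertex, using one or two foods.
carrots only: max(190/8, 2.2/0.3) = 23.75 servings → $11.88.
orange only: max(190/87, 2.2/0.4) = 5.5 servings → $2.48.
strawberries only: max(190/67, 2.2/0.6) = 3.667 servings → $4.40.
kale only: max(190/91, 2.2/1.0) = 2.2 servings → $1.54.
carrots + orange with both tight: 5.039 servings and 1.721 servings → $3.29.
carrots + strawberries with both tight: 2.183 servings and 2.575 servings → $4.18.
carrots + kale with both tight: 0.5285 servings and 2.041 servings → $1.69.
orange + strawberries: the both-tight solution has a negative serving — not a feasible corner.
orange + kale: the both-tight solution has a negative serving — not a feasible corner.
strawberries + kale with both targets exact would need a negative amount; discard.
The minimum over all feasible corners is $1.54.

$1.54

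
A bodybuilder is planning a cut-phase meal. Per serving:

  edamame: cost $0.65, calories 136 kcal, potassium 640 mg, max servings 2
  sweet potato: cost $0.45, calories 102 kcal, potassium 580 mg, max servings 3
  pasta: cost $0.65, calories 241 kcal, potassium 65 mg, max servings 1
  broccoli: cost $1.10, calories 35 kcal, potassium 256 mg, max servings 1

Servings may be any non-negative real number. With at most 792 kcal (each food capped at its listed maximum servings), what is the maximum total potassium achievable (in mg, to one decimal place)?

Potassium per kcal: broccoli 7.314, sweet potato 5.686, edamame 4.706, pasta 0.2697.
Take 1 serving of broccoli: uses 35 kcal, +256.0 mg potassium (running total 256.0 mg).
Take 3 servings of sweet potato: uses 306 kcal, +1740.0 mg potassium (running total 1996.0 mg).
Take 2 servings of edamame: uses 272 kcal, +1280.0 mg potassium (running total 3276.0 mg).
Take 0.7427 servings of pasta: uses 179 kcal, +48.3 mg potassium (running total 3324.3 mg).
Greedy by best ratio exhausts the calories allowance optimally: 3324.3 mg.

3324.3 mg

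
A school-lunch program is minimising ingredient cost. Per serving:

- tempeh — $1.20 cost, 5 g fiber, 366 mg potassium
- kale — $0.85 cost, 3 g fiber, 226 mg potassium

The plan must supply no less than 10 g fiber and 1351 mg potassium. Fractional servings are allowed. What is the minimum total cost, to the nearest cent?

$4.43

With two linear requirements the optimum uses one or two foods; enumerate the corners.
tempeh only: max(10/5, 1351/366) = 3.691 servings → $4.43.
kale only: max(10/3, 1351/226) = 5.978 servings → $5.08.
tempeh + kale: the both-tight solution has a negative serving — not a feasible corner.
The minimum over all feasible corners is $4.43.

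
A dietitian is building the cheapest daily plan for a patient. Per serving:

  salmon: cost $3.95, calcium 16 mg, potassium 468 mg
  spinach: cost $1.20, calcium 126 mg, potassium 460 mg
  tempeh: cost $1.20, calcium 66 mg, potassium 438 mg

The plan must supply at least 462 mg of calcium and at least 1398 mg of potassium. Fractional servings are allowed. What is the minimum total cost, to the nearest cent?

$4.40

At the optimum either one food covers both requirements or two foods hit both targets exactly; no other combination can be cheaper.
salmon only: max(462/16, 1398/468) = 28.88 servings → $114.06.
spinach only: max(462/126, 1398/460) = 3.667 servings → $4.40.
tempeh only: max(462/66, 1398/438) = 7 servings → $8.40.
salmon + spinach: intersection lies outside the first quadrant.
salmon + tempeh: the both-tight solution has a negative serving — not a feasible corner.
spinach + tempeh: the both-tight solution has a negative serving — not a feasible corner.
Cheapest feasible corner: $4.40.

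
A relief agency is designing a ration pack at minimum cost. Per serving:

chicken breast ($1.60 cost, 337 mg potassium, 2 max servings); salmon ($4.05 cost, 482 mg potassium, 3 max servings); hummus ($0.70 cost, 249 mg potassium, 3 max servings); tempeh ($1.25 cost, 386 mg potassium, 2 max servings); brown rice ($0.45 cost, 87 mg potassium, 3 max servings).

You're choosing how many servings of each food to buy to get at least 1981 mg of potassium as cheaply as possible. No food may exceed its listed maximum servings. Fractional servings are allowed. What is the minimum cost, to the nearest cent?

$6.79

Cost per mg of potassium: hummus $0.0028, tempeh $0.0032, chicken breast $0.0047, brown rice $0.0052, salmon $0.0084.
Take 3 servings of hummus: +747.0 mg potassium for $2.10 (total $2.10, still need 1234.0 mg).
Take 2 servings of tempeh: +772.0 mg potassium for $2.50 (total $4.60, still need 462.0 mg).
Take 1.371 servings of chicken breast: +462.0 mg potassium for $2.19 (total $6.79, still need 0.0 mg).
Greedy by cheapest-per-mg is optimal for a single linear constraint, so the minimum cost is $6.79.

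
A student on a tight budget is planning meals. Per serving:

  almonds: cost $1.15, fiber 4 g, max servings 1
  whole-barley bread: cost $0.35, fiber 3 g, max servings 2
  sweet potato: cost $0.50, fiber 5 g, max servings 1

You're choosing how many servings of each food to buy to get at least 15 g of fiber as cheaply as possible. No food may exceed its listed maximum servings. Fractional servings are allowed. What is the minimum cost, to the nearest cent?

$2.35

Cost per g of fiber: sweet potato $0.1000, whole-barley bread $0.1167, almonds $0.2875.
Take 1 serving of sweet potato: +5.0 g fiber for $0.50 (total $0.50, still need 10.0 g).
Take 2 servings of whole-barley bread: +6.0 g fiber for $0.70 (total $1.20, still need 4.0 g).
Take 1 serving of almonds: +4.0 g fiber for $1.15 (total $2.35, still need 0.0 g).
Greedy by cheapest-per-g is optimal for a single linear constraint, so the minimum cost is $2.35.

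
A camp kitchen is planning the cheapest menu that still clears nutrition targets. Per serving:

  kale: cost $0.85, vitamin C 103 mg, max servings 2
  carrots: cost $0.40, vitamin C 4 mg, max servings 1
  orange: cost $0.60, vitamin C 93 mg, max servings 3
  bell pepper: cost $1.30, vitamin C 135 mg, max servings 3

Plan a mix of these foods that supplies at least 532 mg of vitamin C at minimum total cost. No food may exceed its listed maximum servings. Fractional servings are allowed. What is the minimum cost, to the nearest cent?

Cost per mg of vitamin C: orange $0.0065, kale $0.0083, bell pepper $0.0096, carrots $0.1000.
Take 3 servings of orange: +279.0 mg vitamin C for $1.80 (total $1.80, still need 253.0 mg).
Take 2 servings of kale: +206.0 mg vitamin C for $1.70 (total $3.50, still need 47.0 mg).
Take 0.3481 servings of bell pepper: +47.0 mg vitamin C for $0.45 (total $3.95, still need 0.0 mg).
Greedy by cheapest-per-mg is optimal for a single linear constraint, so the minimum cost is $3.95.

$3.95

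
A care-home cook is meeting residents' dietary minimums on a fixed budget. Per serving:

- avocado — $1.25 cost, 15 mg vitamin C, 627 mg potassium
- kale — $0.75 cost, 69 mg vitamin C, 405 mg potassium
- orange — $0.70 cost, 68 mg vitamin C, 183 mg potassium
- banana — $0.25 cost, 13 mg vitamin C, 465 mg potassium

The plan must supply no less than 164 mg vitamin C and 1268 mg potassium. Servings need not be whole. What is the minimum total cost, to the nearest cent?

$1.87

The cheapest plan sits at a corner of the feasible region — with two constraints it uses at most two foods.
avocado only: max(164/15, 1268/627) = 10.93 servings → $13.67.
kale only: max(164/69, 1268/405) = 3.131 servings → $2.35.
orange only: max(164/68, 1268/183) = 6.929 servings → $4.85.
banana only: max(164/13, 1268/465) = 12.62 servings → $3.15.
avocado + kale with both tight: 0.5666 servings and 2.254 servings → $2.40.
avocado + orange with both tight: 1.409 servings and 2.101 servings → $3.23.
avocado + banana with both targets exact would need a negative amount; discard.
kale + orange with both targets exact would need a negative amount; discard.
kale + banana with both tight: 2.229 servings and 0.7857 servings → $1.87.
orange + banana with both tight: 2.044 servings and 1.922 servings → $1.91.
Cheapest feasible corner: $1.87.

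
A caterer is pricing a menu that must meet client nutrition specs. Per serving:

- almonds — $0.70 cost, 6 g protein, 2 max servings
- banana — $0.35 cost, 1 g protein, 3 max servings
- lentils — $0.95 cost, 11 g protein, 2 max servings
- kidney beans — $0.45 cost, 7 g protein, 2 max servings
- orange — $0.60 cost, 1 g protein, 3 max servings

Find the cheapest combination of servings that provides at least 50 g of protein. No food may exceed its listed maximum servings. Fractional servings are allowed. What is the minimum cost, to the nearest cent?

$4.90

Cost per g of protein: kidney beans $0.0643, lentils $0.0864, almonds $0.1167, banana $0.3500, orange $0.6000.
Take 2 servings of kidney beans: +14.0 g protein for $0.90 (total $0.90, still need 36.0 g).
Take 2 servings of lentils: +22.0 g protein for $1.90 (total $2.80, still need 14.0 g).
Take 2 servings of almonds: +12.0 g protein for $1.40 (total $4.20, still need 2.0 g).
Take 2 servings of banana: +2.0 g protein for $0.70 (total $4.90, still need 0.0 g).
Filling from the cheapest source first is optimal under one linear minimum: $4.90.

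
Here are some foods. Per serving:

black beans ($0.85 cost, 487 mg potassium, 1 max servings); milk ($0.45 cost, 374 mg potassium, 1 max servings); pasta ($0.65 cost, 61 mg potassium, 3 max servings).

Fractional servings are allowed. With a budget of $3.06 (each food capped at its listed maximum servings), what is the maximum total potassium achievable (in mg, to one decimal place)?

Potassium per dollar: milk 831.1, black beans 572.9, pasta 93.85.
Take 1 serving of milk: spends $0.45, +374.0 mg potassium (running total 374.0 mg).
Take 1 serving of black beans: spends $0.85, +487.0 mg potassium (running total 861.0 mg).
Take 2.708 servings of pasta: spends $1.76, +165.2 mg potassium (running total 1026.2 mg).
Greedy by best ratio exhausts the cost allowance optimally: 1026.2 mg.

1026.2 mg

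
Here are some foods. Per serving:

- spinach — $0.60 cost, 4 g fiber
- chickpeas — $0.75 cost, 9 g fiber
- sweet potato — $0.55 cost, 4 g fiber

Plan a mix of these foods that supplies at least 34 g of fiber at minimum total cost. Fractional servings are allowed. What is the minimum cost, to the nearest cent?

$2.83

Cost per g of fiber: chickpeas $0.0833, sweet potato $0.1375, spinach $0.1500.
With no serving limits, use only chickpeas: 34 g / 9 g = 3.778 servings × $0.75 = $2.83.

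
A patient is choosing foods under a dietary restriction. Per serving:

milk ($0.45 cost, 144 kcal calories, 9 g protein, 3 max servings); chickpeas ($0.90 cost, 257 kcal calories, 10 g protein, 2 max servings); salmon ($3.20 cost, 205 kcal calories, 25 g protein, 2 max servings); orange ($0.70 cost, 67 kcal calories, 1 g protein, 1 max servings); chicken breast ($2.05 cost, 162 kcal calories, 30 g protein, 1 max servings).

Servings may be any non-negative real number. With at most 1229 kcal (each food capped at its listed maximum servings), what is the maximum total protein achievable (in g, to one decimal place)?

115.8 g

Protein per kcal: chicken breast 0.1852, salmon 0.122, milk 0.0625, chickpeas 0.03891, orange 0.01493.
Take 1 serving of chicken breast: uses 162 kcal, +30.0 g protein (running total 30.0 g).
Take 2 servings of salmon: uses 410 kcal, +50.0 g protein (running total 80.0 g).
Take 3 servings of milk: uses 432 kcal, +27.0 g protein (running total 107.0 g).
Take 0.8755 servings of chickpeas: uses 225 kcal, +8.8 g protein (running total 115.8 g).
Greedy by best ratio exhausts the calories allowance optimally: 115.8 g.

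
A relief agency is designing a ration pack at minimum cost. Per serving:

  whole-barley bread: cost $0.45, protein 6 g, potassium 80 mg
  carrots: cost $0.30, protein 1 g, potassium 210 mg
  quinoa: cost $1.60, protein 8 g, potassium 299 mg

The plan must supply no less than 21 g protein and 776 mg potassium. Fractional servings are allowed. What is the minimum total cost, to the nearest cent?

With two linear requirements the optimum uses one or two foods; enumerate the corners.
whole-barley bread only: max(21/6, 776/80) = 9.7 servings → $4.37.
carrots only: max(21/1, 776/210) = 21 servings → $6.30.
quinoa only: max(21/8, 776/299) = 2.625 servings → $4.20.
whole-barley bread + carrots with both tight: 3.08 servings and 2.522 servings → $2.14.
whole-barley bread + quinoa with both tight: 0.06153 servings and 2.579 servings → $4.15.
carrots + quinoa with both targets exact would need a negative amount; discard.
The minimum over all feasible corners is $2.14.

$2.14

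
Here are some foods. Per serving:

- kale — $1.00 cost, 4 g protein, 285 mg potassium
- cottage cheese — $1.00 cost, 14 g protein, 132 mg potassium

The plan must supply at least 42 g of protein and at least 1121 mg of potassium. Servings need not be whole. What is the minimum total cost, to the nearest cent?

This is a tiny linear program; its minimum lies at a vertex of the feasible set. List the vertices and price them.
kale only: max(42/4, 1121/285) = 10.5 servings → $10.50.
cottage cheese only: max(42/14, 1121/132) = 8.492 servings → $8.49.
kale + cottage cheese with both tight: 2.932 servings and 2.162 servings → $5.09.
The minimum over all feasible corners is $5.09.

$5.09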